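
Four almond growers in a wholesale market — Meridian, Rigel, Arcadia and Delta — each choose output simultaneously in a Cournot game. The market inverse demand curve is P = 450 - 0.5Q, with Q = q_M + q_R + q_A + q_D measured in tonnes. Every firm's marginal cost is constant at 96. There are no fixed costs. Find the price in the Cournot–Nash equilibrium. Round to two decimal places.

166.80

A representative firm's profit is π_i = q_i(450 - 0.5Q) - 96q_i.
Setting ∂π_i/∂q_i = 0 with rivals' quantities fixed: 354 - q_i - (1/2)·Σ_{j≠i} q_j = 0.
By symmetry each firm produces the same amount; substituting Σ_{j≠i} q_j = 3q_i yields q_i = 354/(5/2) = 708/5.
Total output Q = 566.4000, so price P = 450 - (1/2)·566.4000 = 834/5.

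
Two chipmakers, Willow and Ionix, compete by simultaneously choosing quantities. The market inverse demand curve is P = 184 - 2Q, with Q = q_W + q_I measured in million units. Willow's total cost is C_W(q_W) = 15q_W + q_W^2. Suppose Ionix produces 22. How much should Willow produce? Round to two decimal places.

With the rival's output fixed at 22, Willow's profit is π_W = (184 - 2·22 - 2q_W)q_W - (15q_W + q_W²) = (140 - 2q_W)q_W - (15q_W + q_W²).
∂π_W/∂q_W = 125 - 6q_W = 0, so q_W = 125/6.

20.83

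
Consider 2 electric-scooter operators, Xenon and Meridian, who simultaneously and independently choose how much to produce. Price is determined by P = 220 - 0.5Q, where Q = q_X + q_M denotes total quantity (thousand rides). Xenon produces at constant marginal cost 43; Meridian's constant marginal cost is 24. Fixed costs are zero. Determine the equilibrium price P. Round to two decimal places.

Xenon's profit: π_X = (220 - 0.5Q)q_X - (43q_X). Setting ∂π_X/∂q_X = 0: 177 - q_X - (1/2)(q_M) = 0.
Meridian's profit: π_M = (220 - 0.5Q)q_M - (24q_M). Setting ∂π_M/∂q_M = 0: 196 - q_M - (1/2)(q_X) = 0.
Rearranging gives the reaction functions q_X = (177 - (1/2)q_M) and q_M = (196 - (1/2)q_X).
Solving the pair: q_X = 316/3, q_M = 430/3.
Total output Q = 746/3, so price P = 220 - (1/2)·(746/3) = 287/3.

95.67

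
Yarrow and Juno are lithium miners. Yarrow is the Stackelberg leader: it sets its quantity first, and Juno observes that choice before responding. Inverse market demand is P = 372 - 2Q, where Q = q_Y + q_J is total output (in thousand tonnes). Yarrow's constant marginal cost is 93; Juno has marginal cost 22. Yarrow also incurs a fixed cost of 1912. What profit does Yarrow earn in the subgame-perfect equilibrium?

792

The follower Juno best-responds to any q_Y: π_J = (372 - 2Q)q_J - 22q_J.
Follower FOC: 350 - 2q_Y - 4q_J = 0, so q_J(q_Y) = (350 - 2q_Y)/4.
Yarrow substitutes q_J(q_Y) into its own profit: π_Y = q_Y(372 - 2q_Y - (350 - 2q_Y)/2) - 93q_Y = (197 - q_Y)q_Y - 93q_Y.
Maximising: ∂π_Y/∂q_Y = 104 - 2q_Y = 0, giving q_Y = 52.
Then q_J = (350 - 2·52)/4 = 123/2.
Price P = 372 - 2·(227/2) = 145.
Yarrow's profit: (145 - 93)·52 - 1912 = 792.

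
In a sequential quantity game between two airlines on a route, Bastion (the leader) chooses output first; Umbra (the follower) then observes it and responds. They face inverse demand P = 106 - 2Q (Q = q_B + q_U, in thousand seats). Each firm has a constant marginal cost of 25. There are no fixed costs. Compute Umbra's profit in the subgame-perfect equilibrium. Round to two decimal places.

The follower Umbra best-responds to any q_B: π_U = (106 - 2Q)q_U - 25q_U.
Setting the follower's marginal profit to zero, 81 - 2q_B - 4q_U = 0, i.e. q_U = (81 - 2q_B)/4.
The leader anticipates this reaction. Substituting into P = 106 - 2Q gives P = 131/2 - q_B, so π_B = (131/2 - q_B)q_B - 25q_B.
The leader's first-order condition 81/2 - 2q_B = 0 yields q_B = 81/4.
Then q_U = (81 - 2·(81/4))/4 = 81/8.
Price P = 106 - 2·(243/8) = 181/4.
Umbra's profit: (181/4 - 25)·(81/8) = 205.0313.

205.03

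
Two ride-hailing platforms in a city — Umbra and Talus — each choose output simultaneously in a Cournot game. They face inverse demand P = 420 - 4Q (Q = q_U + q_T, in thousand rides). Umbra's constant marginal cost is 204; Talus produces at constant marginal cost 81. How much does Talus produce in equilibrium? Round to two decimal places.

Umbra's profit: π_U = (420 - 4Q)q_U - (204q_U). Setting ∂π_U/∂q_U = 0: 216 - 8q_U - 4(q_T) = 0.
Talus's profit: π_T = (420 - 4Q)q_T - (81q_T). Setting ∂π_T/∂q_T = 0: 339 - 8q_T - 4(q_U) = 0.
Best responses: q_U = (216 - 4q_T)/8, q_T = (339 - 4q_U)/8.
Substituting one into the other gives q_U = 31/4 and q_T = 77/2.

38.50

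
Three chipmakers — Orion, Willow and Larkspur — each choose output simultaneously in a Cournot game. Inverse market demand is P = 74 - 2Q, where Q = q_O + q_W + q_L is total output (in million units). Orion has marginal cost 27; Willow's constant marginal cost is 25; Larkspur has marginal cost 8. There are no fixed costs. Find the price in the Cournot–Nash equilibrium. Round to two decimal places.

Orion's profit: π_O = (74 - 2Q)q_O - (27q_O). Setting ∂π_O/∂q_O = 0: 47 - 4q_O - 2(q_W + q_L) = 0.
Willow's profit: π_W = (74 - 2Q)q_W - (25q_W). Setting ∂π_W/∂q_W = 0: 49 - 4q_W - 2(q_O + q_L) = 0.
Larkspur's first-order condition: 66 - 4q_L - 2(q_O + q_W) = 0.
Adding the 3 conditions: 162 − 4Q − 4Q = 0, i.e. Q = 81/4.
Back-substituting: q_O = (47 − 81/2)/2 = 13/4, q_W = (49 − 81/2)/2 = 17/4, q_L = (66 − 81/2)/2 = 51/4.
Total output Q = 81/4, so price P = 74 - 2·(81/4) = 67/2.

33.50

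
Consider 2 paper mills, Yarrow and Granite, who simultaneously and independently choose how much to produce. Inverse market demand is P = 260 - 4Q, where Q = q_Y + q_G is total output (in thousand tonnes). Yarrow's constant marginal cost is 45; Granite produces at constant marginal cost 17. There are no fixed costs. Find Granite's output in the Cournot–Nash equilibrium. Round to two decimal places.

Yarrow's profit: π_Y = (260 - 4Q)q_Y - (45q_Y). Setting ∂π_Y/∂q_Y = 0: 215 - 8q_Y - 4(q_G) = 0.
Granite's profit: π_G = (260 - 4Q)q_G - (17q_G). Setting ∂π_G/∂q_G = 0: 243 - 8q_G - 4(q_Y) = 0.
Rearranging gives the reaction functions q_Y = (215 - 4q_G)/8 and q_G = (243 - 4q_Y)/8.
Solving the pair: q_Y = 187/12, q_G = 271/12.

22.58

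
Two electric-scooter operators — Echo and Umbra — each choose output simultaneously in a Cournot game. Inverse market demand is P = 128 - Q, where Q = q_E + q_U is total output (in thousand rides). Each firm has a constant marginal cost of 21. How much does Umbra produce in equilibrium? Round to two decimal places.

35.67

Each firm earns π_i = (128 - Q)q_i - 21q_i.
First-order condition (treating rivals' output as given): 107 - 2q_i - q_j = 0.
With identical firms every q_j equals q_i, so q_j = q_i and 107 = 3q_i, giving q_i = 107/3.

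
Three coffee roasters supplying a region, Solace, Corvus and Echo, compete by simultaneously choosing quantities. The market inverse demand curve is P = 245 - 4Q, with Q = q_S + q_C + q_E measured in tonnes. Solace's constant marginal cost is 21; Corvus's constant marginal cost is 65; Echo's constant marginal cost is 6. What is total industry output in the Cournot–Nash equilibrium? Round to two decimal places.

Solace's profit: π_S = (245 - 4Q)q_S - (21q_S). Setting ∂π_S/∂q_S = 0: 224 - 8q_S - 4(q_C + q_E) = 0.
Corvus's profit: π_C = (245 - 4Q)q_C - (65q_C). Setting ∂π_C/∂q_C = 0: 180 - 8q_C - 4(q_S + q_E) = 0.
Echo's first-order condition: 239 - 8q_E - 4(q_S + q_C) = 0.
Summing all 3 equations gives 643 − 16Q = 0, hence Q = 643/16.
Back-substituting: q_S = (224 − 643/4)/4 = 253/16, q_C = (180 − 643/4)/4 = 77/16, q_E = (239 − 643/4)/4 = 313/16.
Total output Q = 253/16 + 77/16 + 313/16 = 643/16.

40.19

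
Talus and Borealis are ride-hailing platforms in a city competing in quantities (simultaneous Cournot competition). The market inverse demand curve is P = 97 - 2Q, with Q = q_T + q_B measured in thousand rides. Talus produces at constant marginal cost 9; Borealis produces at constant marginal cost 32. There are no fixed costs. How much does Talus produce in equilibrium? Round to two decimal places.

18.50

Talus's profit: π_T = (97 - 2Q)q_T - (9q_T). Setting ∂π_T/∂q_T = 0: 88 - 4q_T - 2(q_B) = 0.
Borealis's first-order condition: 65 - 4q_B - 2(q_T) = 0.
So q_T = (88 - 2q_B)/4 and q_B = (65 - 2q_T)/4.
Solving the pair: q_T = 37/2, q_B = 7.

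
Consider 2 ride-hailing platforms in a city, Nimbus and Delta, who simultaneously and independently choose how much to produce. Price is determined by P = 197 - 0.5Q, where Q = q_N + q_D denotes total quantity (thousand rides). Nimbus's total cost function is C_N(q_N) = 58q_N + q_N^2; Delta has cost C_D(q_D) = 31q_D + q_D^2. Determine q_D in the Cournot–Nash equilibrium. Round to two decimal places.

Nimbus's profit: π_N = (197 - 0.5Q)q_N - (58q_N + q_N²). Setting ∂π_N/∂q_N = 0: 139 - 3q_N - (1/2)(q_D) = 0.
Delta's first-order condition: 166 - 3q_D - (1/2)(q_N) = 0.
So q_N = (139 - (1/2)q_D)/3 and q_D = (166 - (1/2)q_N)/3.
Substituting one into the other gives q_N = 1336/35 and q_D = 1714/35.

48.97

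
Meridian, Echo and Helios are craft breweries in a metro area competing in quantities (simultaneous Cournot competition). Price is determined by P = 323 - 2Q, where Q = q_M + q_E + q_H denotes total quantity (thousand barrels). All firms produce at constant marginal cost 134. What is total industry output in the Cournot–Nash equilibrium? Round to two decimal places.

Each firm earns π_i = (323 - 2Q)q_i - 134q_i.
First-order condition (treating rivals' output as given): 189 - 4q_i - 2·Σ_{j≠i} q_j = 0.
With identical firms every q_j equals q_i, so Σ_{j≠i} q_j = 2q_i and 189 = 8q_i, giving q_i = 189/8.
Total output Q = 189/8 + 189/8 + 189/8 = 567/8.

70.88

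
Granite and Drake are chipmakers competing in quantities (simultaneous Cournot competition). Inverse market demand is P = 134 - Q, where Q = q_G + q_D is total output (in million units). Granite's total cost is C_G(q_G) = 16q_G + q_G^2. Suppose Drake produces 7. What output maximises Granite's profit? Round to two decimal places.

With the rival's output fixed at 7, Granite's profit is π_G = (134 - 7 - q_G)q_G - (16q_G + q_G²) = (127 - q_G)q_G - (16q_G + q_G²).
∂π_G/∂q_G = 111 - 4q_G = 0, so q_G = 111/4.

27.75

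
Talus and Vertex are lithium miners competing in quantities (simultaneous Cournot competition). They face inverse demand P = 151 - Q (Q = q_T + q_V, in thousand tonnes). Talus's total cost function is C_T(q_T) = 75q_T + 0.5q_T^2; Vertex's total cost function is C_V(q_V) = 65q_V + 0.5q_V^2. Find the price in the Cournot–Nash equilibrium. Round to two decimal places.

Talus's profit: π_T = (151 - Q)q_T - (75q_T + (1/2)q_T²). Setting ∂π_T/∂q_T = 0: 76 - 3q_T - (q_V) = 0.
Vertex's profit: π_V = (151 - Q)q_V - (65q_V + (1/2)q_V²). Setting ∂π_V/∂q_V = 0: 86 - 3q_V - (q_T) = 0.
Best responses: q_T = (76 - q_V)/3, q_V = (86 - q_T)/3.
Solving the pair: q_T = 71/4, q_V = 91/4.
Total output Q = 81/2, so price P = 151 - 81/2 = 221/2.

110.50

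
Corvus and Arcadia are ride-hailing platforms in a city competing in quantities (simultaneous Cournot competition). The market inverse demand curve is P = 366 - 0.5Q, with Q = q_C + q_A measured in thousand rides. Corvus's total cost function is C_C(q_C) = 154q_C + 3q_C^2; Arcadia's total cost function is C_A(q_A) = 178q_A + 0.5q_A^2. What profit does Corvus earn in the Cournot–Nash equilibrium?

Corvus's profit: π_C = (366 - 0.5Q)q_C - (154q_C + 3q_C²). Setting ∂π_C/∂q_C = 0: 212 - 7q_C - (1/2)(q_A) = 0.
Arcadia's profit: π_A = (366 - 0.5Q)q_A - (178q_A + (1/2)q_A²). Setting ∂π_A/∂q_A = 0: 188 - 2q_A - (1/2)(q_C) = 0.
So q_C = (212 - (1/2)q_A)/7 and q_A = (188 - (1/2)q_C)/2.
Solving the pair: q_C = 24, q_A = 88.
Price P = 366 - (1/2)·112 = 310.
Corvus's profit: 310·24 - 154·24 - 3·24² = 2016.

2016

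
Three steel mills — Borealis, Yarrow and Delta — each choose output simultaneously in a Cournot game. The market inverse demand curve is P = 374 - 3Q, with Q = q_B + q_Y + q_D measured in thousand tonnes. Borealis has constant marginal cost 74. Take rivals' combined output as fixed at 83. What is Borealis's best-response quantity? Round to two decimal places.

8.50

With rivals' combined output fixed at 83, Borealis's profit is π_B = (374 - 3·83 - 3q_B)q_B - (74q_B) = (125 - 3q_B)q_B - (74q_B).
∂π_B/∂q_B = 51 - 6q_B = 0, so q_B = 17/2.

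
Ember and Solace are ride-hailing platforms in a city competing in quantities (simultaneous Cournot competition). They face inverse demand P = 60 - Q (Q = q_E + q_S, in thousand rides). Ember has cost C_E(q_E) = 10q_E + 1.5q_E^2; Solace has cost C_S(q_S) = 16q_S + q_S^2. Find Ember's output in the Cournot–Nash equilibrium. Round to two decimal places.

Ember's profit: π_E = (60 - Q)q_E - (10q_E + (3/2)q_E²). Setting ∂π_E/∂q_E = 0: 50 - 5q_E - (q_S) = 0.
Solace's profit: π_S = (60 - Q)q_S - (16q_S + q_S²). Setting ∂π_S/∂q_S = 0: 44 - 4q_S - (q_E) = 0.
Best responses: q_E = (50 - q_S)/5, q_S = (44 - q_E)/4.
Substituting one into the other gives q_E = 156/19 and q_S = 170/19.

8.21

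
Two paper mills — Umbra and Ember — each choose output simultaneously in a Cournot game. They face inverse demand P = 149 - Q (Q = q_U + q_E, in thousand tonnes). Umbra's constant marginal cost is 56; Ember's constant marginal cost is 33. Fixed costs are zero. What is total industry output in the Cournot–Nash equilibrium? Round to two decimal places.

69.67

Umbra's profit: π_U = (149 - Q)q_U - (56q_U). Setting ∂π_U/∂q_U = 0: 93 - 2q_U - (q_E) = 0.
Ember's first-order condition: 116 - 2q_E - (q_U) = 0.
Rearranging gives the reaction functions q_U = (93 - q_E)/2 and q_E = (116 - q_U)/2.
Substituting one into the other gives q_U = 70/3 and q_E = 139/3.
Total output Q = 70/3 + 139/3 = 209/3.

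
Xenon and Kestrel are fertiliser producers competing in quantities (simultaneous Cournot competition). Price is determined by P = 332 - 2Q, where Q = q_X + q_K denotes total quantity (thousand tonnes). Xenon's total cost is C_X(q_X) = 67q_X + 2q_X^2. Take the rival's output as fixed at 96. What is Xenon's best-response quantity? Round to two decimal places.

9.13

With the rival's output fixed at 96, Xenon's profit is π_X = (332 - 2·96 - 2q_X)q_X - (67q_X + 2q_X²) = (140 - 2q_X)q_X - (67q_X + 2q_X²).
∂π_X/∂q_X = 73 - 8q_X = 0, so q_X = 73/8.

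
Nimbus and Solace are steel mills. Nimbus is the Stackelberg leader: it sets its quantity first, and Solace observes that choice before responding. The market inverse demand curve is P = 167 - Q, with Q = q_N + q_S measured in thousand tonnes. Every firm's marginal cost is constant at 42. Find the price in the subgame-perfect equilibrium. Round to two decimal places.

The follower Solace best-responds to any q_N: π_S = (167 - Q)q_S - 42q_S.
Follower FOC: 125 - q_N - 2q_S = 0, so q_S(q_N) = (125 - q_N)/2.
Nimbus substitutes q_S(q_N) into its own profit: π_N = q_N(167 - q_N - (125 - q_N)/2) - 42q_N = (209/2 - (1/2)q_N)q_N - 42q_N.
Maximising: ∂π_N/∂q_N = 125/2 - q_N = 0, giving q_N = 125/2.
Then q_S = (125 - 125/2)/2 = 125/4.
Total output Q = 375/4, so price P = 167 - 375/4 = 293/4.

73.25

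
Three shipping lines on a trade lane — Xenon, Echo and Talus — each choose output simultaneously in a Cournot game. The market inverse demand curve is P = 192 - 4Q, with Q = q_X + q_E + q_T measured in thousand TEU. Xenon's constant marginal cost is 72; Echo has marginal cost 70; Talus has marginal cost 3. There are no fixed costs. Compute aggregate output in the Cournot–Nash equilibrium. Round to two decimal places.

26.94

Xenon's profit: π_X = (192 - 4Q)q_X - (72q_X). Setting ∂π_X/∂q_X = 0: 120 - 8q_X - 4(q_E + q_T) = 0.
Echo's first-order condition: 122 - 8q_E - 4(q_X + q_T) = 0.
Talus's profit: π_T = (192 - 4Q)q_T - (3q_T). Setting ∂π_T/∂q_T = 0: 189 - 8q_T - 4(q_X + q_E) = 0.
Adding the 3 conditions: 431 − 8Q − 8Q = 0, i.e. Q = 431/16.
Back-substituting: q_X = (120 − 431/4)/4 = 49/16, q_E = (122 − 431/4)/4 = 57/16, q_T = (189 − 431/4)/4 = 325/16.
Total output Q = 49/16 + 57/16 + 325/16 = 431/16.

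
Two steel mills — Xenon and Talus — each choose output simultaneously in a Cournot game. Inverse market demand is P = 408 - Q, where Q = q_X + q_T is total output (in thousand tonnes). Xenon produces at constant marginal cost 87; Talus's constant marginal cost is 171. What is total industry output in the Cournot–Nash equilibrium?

186

Xenon's profit: π_X = (408 - Q)q_X - (87q_X). Setting ∂π_X/∂q_X = 0: 321 - 2q_X - (q_T) = 0.
Talus's profit: π_T = (408 - Q)q_T - (171q_T). Setting ∂π_T/∂q_T = 0: 237 - 2q_T - (q_X) = 0.
Best responses: q_X = (321 - q_T)/2, q_T = (237 - q_X)/2.
Solving the pair: q_X = 135, q_T = 51.
Total output Q = 135 + 51 = 186.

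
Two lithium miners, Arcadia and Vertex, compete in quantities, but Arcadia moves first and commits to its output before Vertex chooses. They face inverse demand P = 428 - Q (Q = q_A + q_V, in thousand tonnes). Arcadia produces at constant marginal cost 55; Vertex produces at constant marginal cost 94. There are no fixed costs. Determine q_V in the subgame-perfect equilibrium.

64

Solve by backward induction. Given q_A, the follower Vertex maximises π_V = (428 - q_A - q_V)q_V - 94q_V.
∂π_V/∂q_V = 334 - q_A - 2q_V = 0 gives the reaction function q_V = (334 - q_A)/2.
The leader anticipates this reaction. Substituting into P = 428 - Q gives P = 261 - (1/2)q_A, so π_A = (261 - (1/2)q_A)q_A - 55q_A.
The leader's first-order condition 206 - q_A = 0 yields q_A = 206.
Then q_V = (334 - 206)/2 = 64.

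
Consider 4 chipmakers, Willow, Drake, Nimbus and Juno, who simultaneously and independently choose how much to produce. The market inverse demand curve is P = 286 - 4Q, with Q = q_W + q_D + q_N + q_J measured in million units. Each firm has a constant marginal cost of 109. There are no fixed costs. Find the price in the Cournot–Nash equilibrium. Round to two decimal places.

A representative firm's profit is π_i = q_i(286 - 4Q) - 109q_i.
First-order condition (treating rivals' output as given): 177 - 8q_i - 4·Σ_{j≠i} q_j = 0.
By symmetry each firm produces the same amount; substituting Σ_{j≠i} q_j = 3q_i yields q_i = 177/20.
Total output Q = 177/5, so price P = 286 - 4·(177/5) = 722/5.

144.40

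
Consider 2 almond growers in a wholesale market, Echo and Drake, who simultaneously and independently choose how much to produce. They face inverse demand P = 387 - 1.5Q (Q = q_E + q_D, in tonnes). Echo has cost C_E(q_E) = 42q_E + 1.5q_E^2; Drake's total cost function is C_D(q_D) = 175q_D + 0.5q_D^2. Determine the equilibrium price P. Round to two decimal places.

261.72

Echo's profit: π_E = (387 - 1.5Q)q_E - (42q_E + (3/2)q_E²). Setting ∂π_E/∂q_E = 0: 345 - 6q_E - (3/2)(q_D) = 0.
Drake's first-order condition: 212 - 4q_D - (3/2)(q_E) = 0.
Best responses: q_E = (345 - (3/2)q_D)/6, q_D = (212 - (3/2)q_E)/4.
Solving the pair: q_E = 1416/29, q_D = 1006/29.
Total output Q = 83.5172, so price P = 387 - (3/2)·83.5172 = 261.7241.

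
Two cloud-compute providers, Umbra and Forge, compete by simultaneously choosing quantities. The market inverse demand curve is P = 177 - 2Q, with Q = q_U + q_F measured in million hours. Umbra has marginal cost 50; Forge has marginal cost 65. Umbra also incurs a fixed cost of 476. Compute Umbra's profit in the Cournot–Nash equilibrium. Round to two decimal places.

Umbra's profit: π_U = (177 - 2Q)q_U - (50q_U). Setting ∂π_U/∂q_U = 0: 127 - 4q_U - 2(q_F) = 0.
Forge's first-order condition: 112 - 4q_F - 2(q_U) = 0.
Rearranging gives the reaction functions q_U = (127 - 2q_F)/4 and q_F = (112 - 2q_U)/4.
Solving the pair: q_U = 71/3, q_F = 97/6.
Price P = 177 - 2·(239/6) = 292/3.
Umbra's profit: (292/3 - 50)·(71/3) - 476 = 644.2222.

644.22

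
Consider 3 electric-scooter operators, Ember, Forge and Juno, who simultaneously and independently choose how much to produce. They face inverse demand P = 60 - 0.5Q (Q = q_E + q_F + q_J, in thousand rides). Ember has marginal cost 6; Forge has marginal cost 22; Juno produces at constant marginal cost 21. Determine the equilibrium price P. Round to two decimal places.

27.25

Ember's profit: π_E = (60 - 0.5Q)q_E - (6q_E). Setting ∂π_E/∂q_E = 0: 54 - q_E - (1/2)(q_F + q_J) = 0.
Forge's profit: π_F = (60 - 0.5Q)q_F - (22q_F). Setting ∂π_F/∂q_F = 0: 38 - q_F - (1/2)(q_E + q_J) = 0.
Juno's profit: π_J = (60 - 0.5Q)q_J - (21q_J). Setting ∂π_J/∂q_J = 0: 39 - q_J - (1/2)(q_E + q_F) = 0.
Adding the 3 conditions: 131 − Q − Q = 0, i.e. Q = 131/2.
Back-substituting: q_E = (54 − 131/4)/(1/2) = 85/2, q_F = (38 − 131/4)/(1/2) = 21/2, q_J = (39 − 131/4)/(1/2) = 25/2.
Total output Q = 131/2, so price P = 60 - (1/2)·(131/2) = 109/4.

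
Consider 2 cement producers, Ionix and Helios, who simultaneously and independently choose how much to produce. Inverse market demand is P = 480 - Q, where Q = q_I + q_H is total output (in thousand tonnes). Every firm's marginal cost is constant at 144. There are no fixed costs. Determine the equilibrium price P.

256

Each firm earns π_i = (480 - Q)q_i - 144q_i.
First-order condition (treating rivals' output as given): 336 - 2q_i - q_j = 0.
With identical firms every q_j equals q_i, so q_j = q_i and 336 = 3q_i, giving q_i = 112.
Total output Q = 224, so price P = 480 - 224 = 256.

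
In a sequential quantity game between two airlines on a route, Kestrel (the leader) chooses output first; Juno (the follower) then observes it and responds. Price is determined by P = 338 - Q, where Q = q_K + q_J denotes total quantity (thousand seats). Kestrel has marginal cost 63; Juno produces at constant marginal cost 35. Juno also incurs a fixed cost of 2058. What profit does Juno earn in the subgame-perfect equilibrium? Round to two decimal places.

5997.06

The follower Juno best-responds to any q_K: π_J = (338 - Q)q_J - 35q_J.
∂π_J/∂q_J = 303 - q_K - 2q_J = 0 gives the reaction function q_J = (303 - q_K)/2.
Kestrel substitutes q_J(q_K) into its own profit: π_K = q_K(338 - q_K - (303 - q_K)/2) - 63q_K = (373/2 - (1/2)q_K)q_K - 63q_K.
Maximising: ∂π_K/∂q_K = 247/2 - q_K = 0, giving q_K = 247/2.
Then q_J = (303 - 247/2)/2 = 359/4.
Price P = 338 - 853/4 = 499/4.
Juno's profit: (499/4 - 35)·(359/4) - 2058 = 5997.0625.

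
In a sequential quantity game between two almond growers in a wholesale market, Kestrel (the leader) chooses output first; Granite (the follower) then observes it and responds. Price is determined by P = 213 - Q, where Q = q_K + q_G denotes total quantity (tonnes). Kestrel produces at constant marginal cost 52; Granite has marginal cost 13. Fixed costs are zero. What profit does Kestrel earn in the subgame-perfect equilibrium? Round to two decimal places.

The follower Granite best-responds to any q_K: π_G = (213 - Q)q_G - 13q_G.
∂π_G/∂q_G = 200 - q_K - 2q_G = 0 gives the reaction function q_G = (200 - q_K)/2.
Kestrel substitutes q_G(q_K) into its own profit: π_K = q_K(213 - q_K - (200 - q_K)/2) - 52q_K = (113 - (1/2)q_K)q_K - 52q_K.
The leader's first-order condition 61 - q_K = 0 yields q_K = 61.
Then q_G = (200 - 61)/2 = 139/2.
Price P = 213 - 261/2 = 165/2.
Kestrel's profit: (165/2 - 52)·61 = 1860.5000.

1860.50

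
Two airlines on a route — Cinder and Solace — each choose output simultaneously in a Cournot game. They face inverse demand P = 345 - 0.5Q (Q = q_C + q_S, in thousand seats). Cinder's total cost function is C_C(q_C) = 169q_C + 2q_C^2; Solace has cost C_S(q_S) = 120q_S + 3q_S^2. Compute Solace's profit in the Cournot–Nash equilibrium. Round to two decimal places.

3116.85

Cinder's profit: π_C = (345 - 0.5Q)q_C - (169q_C + 2q_C²). Setting ∂π_C/∂q_C = 0: 176 - 5q_C - (1/2)(q_S) = 0.
Solace's profit: π_S = (345 - 0.5Q)q_S - (120q_S + 3q_S²). Setting ∂π_S/∂q_S = 0: 225 - 7q_S - (1/2)(q_C) = 0.
Best responses: q_C = (176 - (1/2)q_S)/5, q_S = (225 - (1/2)q_C)/7.
Solving the pair: q_C = 32.2158, q_S = 29.8417.
Price P = 345 - (1/2)·62.0576 = 313.9712.
Solace's profit: 313.9712·29.8417 - 120·29.8417 - 3·29.8417² = 3116.8503.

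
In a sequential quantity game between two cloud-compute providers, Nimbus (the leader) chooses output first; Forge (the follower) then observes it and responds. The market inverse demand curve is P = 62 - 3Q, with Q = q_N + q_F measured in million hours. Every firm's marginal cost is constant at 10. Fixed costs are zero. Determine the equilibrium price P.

23

Solve by backward induction. Given q_N, the follower Forge maximises π_F = (62 - 3q_N - 3q_F)q_F - 10q_F.
Follower FOC: 52 - 3q_N - 6q_F = 0, so q_F(q_N) = (52 - 3q_N)/6.
Nimbus substitutes q_F(q_N) into its own profit: π_N = q_N(62 - 3q_N - (52 - 3q_N)/2) - 10q_N = (36 - (3/2)q_N)q_N - 10q_N.
Maximising: ∂π_N/∂q_N = 26 - 3q_N = 0, giving q_N = 26/3.
Then q_F = (52 - 3·(26/3))/6 = 13/3.
Total output Q = 13, so price P = 62 - 3·13 = 23.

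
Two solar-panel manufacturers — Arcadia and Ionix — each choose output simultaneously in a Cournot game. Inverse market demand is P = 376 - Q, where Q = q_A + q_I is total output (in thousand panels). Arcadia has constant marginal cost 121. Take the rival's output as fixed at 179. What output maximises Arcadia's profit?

38

With the rival's output fixed at 179, Arcadia's profit is π_A = (376 - 179 - q_A)q_A - (121q_A) = (197 - q_A)q_A - (121q_A).
∂π_A/∂q_A = 76 - 2q_A = 0, so q_A = 38.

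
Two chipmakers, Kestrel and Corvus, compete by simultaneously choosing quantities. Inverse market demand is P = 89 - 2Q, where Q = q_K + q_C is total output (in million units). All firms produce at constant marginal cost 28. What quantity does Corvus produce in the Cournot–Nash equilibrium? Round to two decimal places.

10.17

A representative firm's profit is π_i = q_i(89 - 2Q) - 28q_i.
Setting ∂π_i/∂q_i = 0 with rivals' quantities fixed: 61 - 4q_i - 2q_j = 0.
By symmetry each firm produces the same amount; substituting q_j = q_i yields q_i = 61/6.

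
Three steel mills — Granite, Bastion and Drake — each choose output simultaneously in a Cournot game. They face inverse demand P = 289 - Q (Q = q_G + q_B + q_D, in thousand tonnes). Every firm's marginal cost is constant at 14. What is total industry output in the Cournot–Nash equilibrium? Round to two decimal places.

206.25

Each firm earns π_i = (289 - Q)q_i - 14q_i.
First-order condition (treating rivals' output as given): 275 - 2q_i - Σ_{j≠i} q_j = 0.
With identical firms every q_j equals q_i, so Σ_{j≠i} q_j = 2q_i and 275 = 4q_i, giving q_i = 275/4.
Total output Q = 275/4 + 275/4 + 275/4 = 825/4.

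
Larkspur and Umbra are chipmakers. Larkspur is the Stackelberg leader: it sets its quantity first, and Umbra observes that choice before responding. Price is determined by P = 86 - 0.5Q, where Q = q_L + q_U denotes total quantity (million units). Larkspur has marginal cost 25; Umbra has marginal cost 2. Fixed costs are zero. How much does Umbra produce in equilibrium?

The follower Umbra best-responds to any q_L: π_U = (86 - 0.5Q)q_U - 2q_U.
Follower FOC: 84 - (1/2)q_L - q_U = 0, so q_U(q_L) = (84 - (1/2)q_L).
The leader anticipates this reaction. Substituting into P = 86 - 0.5Q gives P = 44 - (1/4)q_L, so π_L = (44 - (1/4)q_L)q_L - 25q_L.
Leader FOC: 19 - (1/2)q_L = 0, so q_L = 38.
Then q_U = (84 - (1/2)·38) = 65.

65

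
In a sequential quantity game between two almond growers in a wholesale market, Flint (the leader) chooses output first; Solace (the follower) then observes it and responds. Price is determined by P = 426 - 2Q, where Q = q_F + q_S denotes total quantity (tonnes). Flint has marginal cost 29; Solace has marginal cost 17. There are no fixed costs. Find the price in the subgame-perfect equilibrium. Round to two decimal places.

125.25

The follower Solace best-responds to any q_F: π_S = (426 - 2Q)q_S - 17q_S.
Follower FOC: 409 - 2q_F - 4q_S = 0, so q_S(q_F) = (409 - 2q_F)/4.
The leader anticipates this reaction. Substituting into P = 426 - 2Q gives P = 443/2 - q_F, so π_F = (443/2 - q_F)q_F - 29q_F.
Leader FOC: 385/2 - 2q_F = 0, so q_F = 385/4.
Then q_S = (409 - 2·(385/4))/4 = 433/8.
Total output Q = 1203/8, so price P = 426 - 2·(1203/8) = 501/4.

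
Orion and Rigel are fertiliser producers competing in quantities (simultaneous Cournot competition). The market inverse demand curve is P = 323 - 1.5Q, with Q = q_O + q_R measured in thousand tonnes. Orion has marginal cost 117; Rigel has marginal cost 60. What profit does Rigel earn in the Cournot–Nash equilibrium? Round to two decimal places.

Orion's profit: π_O = (323 - 1.5Q)q_O - (117q_O). Setting ∂π_O/∂q_O = 0: 206 - 3q_O - (3/2)(q_R) = 0.
Rigel's first-order condition: 263 - 3q_R - (3/2)(q_O) = 0.
Rearranging gives the reaction functions q_O = (206 - (3/2)q_R)/3 and q_R = (263 - (3/2)q_O)/3.
Substituting one into the other gives q_O = 298/9 and q_R = 640/9.
Price P = 323 - (3/2)·(938/9) = 500/3.
Rigel's profit: (500/3 - 60)·(640/9) = 7585.1852.

7585.19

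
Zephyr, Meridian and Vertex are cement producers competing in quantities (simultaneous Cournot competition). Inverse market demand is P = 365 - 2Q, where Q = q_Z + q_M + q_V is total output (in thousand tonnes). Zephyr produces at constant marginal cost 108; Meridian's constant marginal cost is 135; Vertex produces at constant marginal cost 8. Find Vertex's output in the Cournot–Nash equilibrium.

Zephyr's profit: π_Z = (365 - 2Q)q_Z - (108q_Z). Setting ∂π_Z/∂q_Z = 0: 257 - 4q_Z - 2(q_M + q_V) = 0.
Meridian's profit: π_M = (365 - 2Q)q_M - (135q_M). Setting ∂π_M/∂q_M = 0: 230 - 4q_M - 2(q_Z + q_V) = 0.
Vertex's first-order condition: 357 - 4q_V - 2(q_Z + q_M) = 0.
Adding the 3 conditions: 844 − 4Q − 4Q = 0, i.e. Q = 211/2.
Back-substituting: q_Z = (257 − 211)/2 = 23, q_M = (230 − 211)/2 = 19/2, q_V = (357 − 211)/2 = 73.

73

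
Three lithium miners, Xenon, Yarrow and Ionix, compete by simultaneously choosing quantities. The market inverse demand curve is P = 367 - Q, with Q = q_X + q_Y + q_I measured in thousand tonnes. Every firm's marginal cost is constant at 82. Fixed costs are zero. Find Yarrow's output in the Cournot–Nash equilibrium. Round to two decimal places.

71.25

Each firm earns π_i = (367 - Q)q_i - 82q_i.
Setting ∂π_i/∂q_i = 0 with rivals' quantities fixed: 285 - 2q_i - Σ_{j≠i} q_j = 0.
With identical firms every q_j equals q_i, so Σ_{j≠i} q_j = 2q_i and 285 = 4q_i, giving q_i = 285/4.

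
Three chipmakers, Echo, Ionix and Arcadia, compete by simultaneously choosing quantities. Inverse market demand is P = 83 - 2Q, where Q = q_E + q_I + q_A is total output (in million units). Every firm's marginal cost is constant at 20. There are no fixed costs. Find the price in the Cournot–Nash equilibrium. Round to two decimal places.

35.75

A representative firm's profit is π_i = q_i(83 - 2Q) - 20q_i.
First-order condition (treating rivals' output as given): 63 - 4q_i - 2·Σ_{j≠i} q_j = 0.
By symmetry each firm produces the same amount; substituting Σ_{j≠i} q_j = 2q_i yields q_i = 63/8.
Total output Q = 189/8, so price P = 83 - 2·(189/8) = 143/4.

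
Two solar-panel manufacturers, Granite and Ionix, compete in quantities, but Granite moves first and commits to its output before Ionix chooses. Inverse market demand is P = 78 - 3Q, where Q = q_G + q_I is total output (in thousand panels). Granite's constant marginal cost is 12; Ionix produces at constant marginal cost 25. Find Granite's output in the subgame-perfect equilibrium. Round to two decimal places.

13.17

Solve by backward induction. Given q_G, the follower Ionix maximises π_I = (78 - 3q_G - 3q_I)q_I - 25q_I.
Setting the follower's marginal profit to zero, 53 - 3q_G - 6q_I = 0, i.e. q_I = (53 - 3q_G)/6.
Granite substitutes q_I(q_G) into its own profit: π_G = q_G(78 - 3q_G - (53 - 3q_G)/2) - 12q_G = (103/2 - (3/2)q_G)q_G - 12q_G.
Maximising: ∂π_G/∂q_G = 79/2 - 3q_G = 0, giving q_G = 79/6.
Then q_I = (53 - 3·(79/6))/6 = 9/4.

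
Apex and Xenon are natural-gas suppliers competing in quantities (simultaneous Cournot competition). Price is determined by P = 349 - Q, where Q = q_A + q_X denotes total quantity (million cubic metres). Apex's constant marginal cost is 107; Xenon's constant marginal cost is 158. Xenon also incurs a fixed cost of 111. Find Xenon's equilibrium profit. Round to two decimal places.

2066.78

Apex's profit: π_A = (349 - Q)q_A - (107q_A). Setting ∂π_A/∂q_A = 0: 242 - 2q_A - (q_X) = 0.
Xenon's first-order condition: 191 - 2q_X - (q_A) = 0.
Best responses: q_A = (242 - q_X)/2, q_X = (191 - q_A)/2.
Substituting one into the other gives q_A = 293/3 and q_X = 140/3.
Price P = 349 - 433/3 = 614/3.
Xenon's profit: (614/3 - 158)·(140/3) - 111 = 2066.7778.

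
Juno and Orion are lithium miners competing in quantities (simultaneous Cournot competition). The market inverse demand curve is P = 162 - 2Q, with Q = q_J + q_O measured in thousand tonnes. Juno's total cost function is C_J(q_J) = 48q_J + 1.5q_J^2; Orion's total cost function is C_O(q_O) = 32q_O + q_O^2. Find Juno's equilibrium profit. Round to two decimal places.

435.75

Juno's profit: π_J = (162 - 2Q)q_J - (48q_J + (3/2)q_J²). Setting ∂π_J/∂q_J = 0: 114 - 7q_J - 2(q_O) = 0.
Orion's profit: π_O = (162 - 2Q)q_O - (32q_O + q_O²). Setting ∂π_O/∂q_O = 0: 130 - 6q_O - 2(q_J) = 0.
Best responses: q_J = (114 - 2q_O)/7, q_O = (130 - 2q_J)/6.
Substituting one into the other gives q_J = 212/19 and q_O = 341/19.
Price P = 162 - 2·(553/19) = 1972/19.
Juno's profit: (1972/19)·(212/19) - 48·(212/19) - (3/2)(212/19)² = 435.7452.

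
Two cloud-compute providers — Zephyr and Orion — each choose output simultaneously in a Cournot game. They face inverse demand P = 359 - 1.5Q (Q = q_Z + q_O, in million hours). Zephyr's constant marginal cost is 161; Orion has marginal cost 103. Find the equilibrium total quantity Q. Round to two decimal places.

100.89

Zephyr's profit: π_Z = (359 - 1.5Q)q_Z - (161q_Z). Setting ∂π_Z/∂q_Z = 0: 198 - 3q_Z - (3/2)(q_O) = 0.
Orion's first-order condition: 256 - 3q_O - (3/2)(q_Z) = 0.
Rearranging gives the reaction functions q_Z = (198 - (3/2)q_O)/3 and q_O = (256 - (3/2)q_Z)/3.
Solving the pair: q_Z = 280/9, q_O = 628/9.
Total output Q = 280/9 + 628/9 = 908/9.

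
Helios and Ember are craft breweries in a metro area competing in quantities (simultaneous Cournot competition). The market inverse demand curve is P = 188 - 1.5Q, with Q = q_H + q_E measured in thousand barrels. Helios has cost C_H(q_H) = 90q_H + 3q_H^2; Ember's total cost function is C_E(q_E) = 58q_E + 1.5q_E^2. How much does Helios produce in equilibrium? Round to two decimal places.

Helios's profit: π_H = (188 - 1.5Q)q_H - (90q_H + 3q_H²). Setting ∂π_H/∂q_H = 0: 98 - 9q_H - (3/2)(q_E) = 0.
Ember's first-order condition: 130 - 6q_E - (3/2)(q_H) = 0.
Best responses: q_H = (98 - (3/2)q_E)/9, q_E = (130 - (3/2)q_H)/6.
Substituting one into the other gives q_H = 524/69 and q_E = 1364/69.

7.59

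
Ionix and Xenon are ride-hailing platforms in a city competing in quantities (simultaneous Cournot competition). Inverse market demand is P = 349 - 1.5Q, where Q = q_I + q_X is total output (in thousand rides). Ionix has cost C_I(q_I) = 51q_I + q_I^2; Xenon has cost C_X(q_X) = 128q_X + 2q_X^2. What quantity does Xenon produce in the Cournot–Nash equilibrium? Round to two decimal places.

Ionix's profit: π_I = (349 - 1.5Q)q_I - (51q_I + q_I²). Setting ∂π_I/∂q_I = 0: 298 - 5q_I - (3/2)(q_X) = 0.
Xenon's first-order condition: 221 - 7q_X - (3/2)(q_I) = 0.
Rearranging gives the reaction functions q_I = (298 - (3/2)q_X)/5 and q_X = (221 - (3/2)q_I)/7.
Solving the pair: q_I = 53.5725, q_X = 20.0916.

20.09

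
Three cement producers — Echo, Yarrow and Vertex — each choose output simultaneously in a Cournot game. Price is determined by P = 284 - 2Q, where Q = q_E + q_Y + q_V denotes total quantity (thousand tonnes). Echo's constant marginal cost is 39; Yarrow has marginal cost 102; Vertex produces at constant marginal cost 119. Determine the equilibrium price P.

136

Echo's profit: π_E = (284 - 2Q)q_E - (39q_E). Setting ∂π_E/∂q_E = 0: 245 - 4q_E - 2(q_Y + q_V) = 0.
Yarrow's profit: π_Y = (284 - 2Q)q_Y - (102q_Y). Setting ∂π_Y/∂q_Y = 0: 182 - 4q_Y - 2(q_E + q_V) = 0.
Vertex's profit: π_V = (284 - 2Q)q_V - (119q_V). Setting ∂π_V/∂q_V = 0: 165 - 4q_V - 2(q_E + q_Y) = 0.
Adding the 3 first-order conditions: 592 − 8Q = 0, so Q = 74.
Back-substituting: q_E = (245 − 148)/2 = 97/2, q_Y = (182 − 148)/2 = 17, q_V = (165 − 148)/2 = 17/2.
Total output Q = 74, so price P = 284 - 2·74 = 136.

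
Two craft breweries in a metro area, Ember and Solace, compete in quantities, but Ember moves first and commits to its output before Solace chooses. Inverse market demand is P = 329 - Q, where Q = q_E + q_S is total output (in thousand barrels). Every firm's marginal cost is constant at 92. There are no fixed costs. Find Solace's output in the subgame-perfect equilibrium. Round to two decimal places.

The follower Solace best-responds to any q_E: π_S = (329 - Q)q_S - 92q_S.
Follower FOC: 237 - q_E - 2q_S = 0, so q_S(q_E) = (237 - q_E)/2.
Ember substitutes q_S(q_E) into its own profit: π_E = q_E(329 - q_E - (237 - q_E)/2) - 92q_E = (421/2 - (1/2)q_E)q_E - 92q_E.
Leader FOC: 237/2 - q_E = 0, so q_E = 237/2.
Then q_S = (237 - 237/2)/2 = 237/4.

59.25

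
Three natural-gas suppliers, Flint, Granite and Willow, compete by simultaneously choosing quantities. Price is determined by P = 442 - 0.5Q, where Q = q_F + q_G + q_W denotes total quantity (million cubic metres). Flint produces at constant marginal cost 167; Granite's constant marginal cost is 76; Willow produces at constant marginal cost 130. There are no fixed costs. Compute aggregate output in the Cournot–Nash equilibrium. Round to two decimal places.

476.50

Flint's profit: π_F = (442 - 0.5Q)q_F - (167q_F). Setting ∂π_F/∂q_F = 0: 275 - q_F - (1/2)(q_G + q_W) = 0.
Granite's profit: π_G = (442 - 0.5Q)q_G - (76q_G). Setting ∂π_G/∂q_G = 0: 366 - q_G - (1/2)(q_F + q_W) = 0.
Willow's first-order condition: 312 - q_W - (1/2)(q_F + q_G) = 0.
Summing all 3 equations gives 953 − 2Q = 0, hence Q = 953/2.
Back-substituting: q_F = (275 − 953/4)/(1/2) = 147/2, q_G = (366 − 953/4)/(1/2) = 511/2, q_W = (312 − 953/4)/(1/2) = 295/2.
Total output Q = 147/2 + 511/2 + 295/2 = 953/2.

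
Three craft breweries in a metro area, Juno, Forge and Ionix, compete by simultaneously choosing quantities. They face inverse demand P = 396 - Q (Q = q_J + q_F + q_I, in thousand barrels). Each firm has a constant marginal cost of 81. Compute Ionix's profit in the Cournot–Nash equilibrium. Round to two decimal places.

6201.56

Each firm earns π_i = (396 - Q)q_i - 81q_i.
Setting ∂π_i/∂q_i = 0 with rivals' quantities fixed: 315 - 2q_i - Σ_{j≠i} q_j = 0.
By symmetry each firm produces the same amount; substituting Σ_{j≠i} q_j = 2q_i yields q_i = 315/4.
Price P = 396 - 945/4 = 639/4.
Ionix's profit: (639/4 - 81)·(315/4) = 6201.5625.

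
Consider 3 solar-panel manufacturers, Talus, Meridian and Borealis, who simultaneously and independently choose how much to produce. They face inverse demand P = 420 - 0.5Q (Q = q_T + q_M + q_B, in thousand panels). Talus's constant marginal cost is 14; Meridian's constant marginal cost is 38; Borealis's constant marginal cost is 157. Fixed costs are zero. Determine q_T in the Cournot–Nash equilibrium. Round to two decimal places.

Talus's profit: π_T = (420 - 0.5Q)q_T - (14q_T). Setting ∂π_T/∂q_T = 0: 406 - q_T - (1/2)(q_M + q_B) = 0.
Meridian's first-order condition: 382 - q_M - (1/2)(q_T + q_B) = 0.
Borealis's profit: π_B = (420 - 0.5Q)q_B - (157q_B). Setting ∂π_B/∂q_B = 0: 263 - q_B - (1/2)(q_T + q_M) = 0.
Summing all 3 equations gives 1051 − 2Q = 0, hence Q = 1051/2.
Back-substituting: q_T = (406 − 1051/4)/(1/2) = 573/2, q_M = (382 − 1051/4)/(1/2) = 477/2, q_B = (263 − 1051/4)/(1/2) = 1/2.

286.50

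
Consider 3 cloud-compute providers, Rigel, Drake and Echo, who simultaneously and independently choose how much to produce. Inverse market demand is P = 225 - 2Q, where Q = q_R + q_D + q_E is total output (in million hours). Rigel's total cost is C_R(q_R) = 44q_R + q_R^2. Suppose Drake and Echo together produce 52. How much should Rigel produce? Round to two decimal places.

12.83

With rivals' combined output fixed at 52, Rigel's profit is π_R = (225 - 2·52 - 2q_R)q_R - (44q_R + q_R²) = (121 - 2q_R)q_R - (44q_R + q_R²).
∂π_R/∂q_R = 77 - 6q_R = 0, so q_R = 77/6.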